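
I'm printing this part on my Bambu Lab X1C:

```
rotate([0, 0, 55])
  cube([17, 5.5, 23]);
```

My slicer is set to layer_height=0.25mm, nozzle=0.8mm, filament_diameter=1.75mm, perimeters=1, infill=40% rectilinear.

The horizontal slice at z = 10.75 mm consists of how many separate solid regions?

At z = 10.75 mm: the cube is present — its section is the full 17×5.5 rectangle; (rotated 55° about Z; rotation is an isometry so areas/perimeters/island counts are preserved). The result has 1 disconnected region.

1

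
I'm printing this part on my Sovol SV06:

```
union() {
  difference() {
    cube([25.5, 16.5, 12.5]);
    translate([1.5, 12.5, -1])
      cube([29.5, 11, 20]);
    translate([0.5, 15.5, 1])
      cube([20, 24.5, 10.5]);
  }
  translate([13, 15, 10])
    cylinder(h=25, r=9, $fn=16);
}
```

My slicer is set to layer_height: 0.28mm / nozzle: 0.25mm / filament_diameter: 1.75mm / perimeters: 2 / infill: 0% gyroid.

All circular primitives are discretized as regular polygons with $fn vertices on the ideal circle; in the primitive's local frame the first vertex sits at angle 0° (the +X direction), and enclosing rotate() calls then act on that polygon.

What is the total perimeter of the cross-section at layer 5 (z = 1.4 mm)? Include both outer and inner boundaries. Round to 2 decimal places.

84.00 mm

At z = 1.4 mm: the cube is present — its section is the full 25.5×16.5 rectangle (perimeter 84.00 mm); the 29.5×11 cube at (1.5, 12.5) contributes its full rectangle (perimeter 81.00 mm); the 20×24.5 cube at (0.5, 15.5) contributes its full rectangle (perimeter 89.00 mm); After the difference (first − rest): starting from the 25.5×16.5 cube, the 29.5×11 cube at (1.5, 12.5) partially overlaps it — only the 96.00 mm² overlap (of its 324.50 mm²) is removed, clipping the outline; the 20×24.5 cube at (0.5, 15.5) partially overlaps it — only the 1.00 mm² overlap (of its 490.00 mm²) is removed, clipping the outline — boundary = 84.00 mm; the cylinder at (13, 15) does not reach this height (z outside [10, 35]); Merging all regions: only that combined region is present, so the union is just that shape — boundary = 84.00 mm. Overall, the cross-section is a single solid region. Total boundary length (outer) = 84.00 mm.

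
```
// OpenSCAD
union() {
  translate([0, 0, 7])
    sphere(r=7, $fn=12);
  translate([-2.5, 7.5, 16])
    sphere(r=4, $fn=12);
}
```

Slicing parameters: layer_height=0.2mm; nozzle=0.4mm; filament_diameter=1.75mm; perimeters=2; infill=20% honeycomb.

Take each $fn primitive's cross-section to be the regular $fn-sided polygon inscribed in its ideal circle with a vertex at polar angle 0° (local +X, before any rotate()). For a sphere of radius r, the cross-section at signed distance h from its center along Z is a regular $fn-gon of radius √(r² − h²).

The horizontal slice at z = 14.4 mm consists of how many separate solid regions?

1

At z = 14.4 mm: the sphere is not intersected at this z (|z−center|=7.400 > r=7); the r=4 sphere at (-2.5, 7.5) slices to a regular 12-gon of circumradius 3.666 (√(r²−h²) with h=1.6 from center); Merging all regions: only the r=4 sphere at (-2.5, 7.5) is present, so the union is just that shape — 1 connected region. The result has 1 disconnected region.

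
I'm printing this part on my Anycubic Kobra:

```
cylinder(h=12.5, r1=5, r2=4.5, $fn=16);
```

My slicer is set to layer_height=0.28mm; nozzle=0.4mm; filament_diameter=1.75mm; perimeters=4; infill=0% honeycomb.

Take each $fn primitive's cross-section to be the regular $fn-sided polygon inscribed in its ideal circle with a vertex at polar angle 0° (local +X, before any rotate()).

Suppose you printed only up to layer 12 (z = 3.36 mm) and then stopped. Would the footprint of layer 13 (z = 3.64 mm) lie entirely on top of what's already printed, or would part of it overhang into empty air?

entirely on top

Compare the two slices. At z = 3.36: the cone (r1=5→r2=4.5) has section circumradius 4.866 here — a regular 16-gon (area = (16/2)·4.866²·sin(360°/16) = 72.48 mm²). At z = 3.64: the cone contributes a regular 16-gon of circumradius 4.854 (interpolated between r1=5 and r2=4.5 at t=0.291) (area = (16/2)·4.854²·sin(360°/16) = 72.14 mm²). Checking containment: the cross-section at z = 3.64 is a subset of the cross-section at z = 3.36.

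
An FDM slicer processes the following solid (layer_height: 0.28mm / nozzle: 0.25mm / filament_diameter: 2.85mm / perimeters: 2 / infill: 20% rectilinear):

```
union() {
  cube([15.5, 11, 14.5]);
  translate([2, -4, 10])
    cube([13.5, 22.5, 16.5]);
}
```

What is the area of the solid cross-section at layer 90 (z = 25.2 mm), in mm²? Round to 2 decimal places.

At z = 25.2 mm: the cube does not reach this height (z outside [0, 14.5]); the cube at (2, -4) (footprint 13.5×22.5) is included at this height (area 303.75 mm²); Combining (union): only the 13.5×22.5 cube at (2, -4) is present, so the union is just that shape — area = 303.75 mm². Overall, the cross-section is a single solid region. Net area = 303.75 mm².

303.75 mm²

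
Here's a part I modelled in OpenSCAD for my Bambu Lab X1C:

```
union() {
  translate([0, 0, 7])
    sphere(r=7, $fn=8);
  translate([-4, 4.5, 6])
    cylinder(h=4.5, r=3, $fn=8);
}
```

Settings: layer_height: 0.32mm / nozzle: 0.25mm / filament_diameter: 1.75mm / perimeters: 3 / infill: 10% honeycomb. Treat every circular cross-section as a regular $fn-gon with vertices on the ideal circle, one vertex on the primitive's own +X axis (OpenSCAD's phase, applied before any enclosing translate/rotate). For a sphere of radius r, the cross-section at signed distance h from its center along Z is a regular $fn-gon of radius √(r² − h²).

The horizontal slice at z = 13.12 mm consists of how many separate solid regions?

At z = 13.12 mm: the r=7 sphere contributes a regular 8-gon of circumradius √(7²−6.12²) = 3.398; the cylinder at (-4, 4.5) is not intersected at this z (z outside [6, 10.5]); Merging all regions: only the r=7 sphere is present, so the union is just that shape — 1 connected region. The result has 1 disconnected region.

1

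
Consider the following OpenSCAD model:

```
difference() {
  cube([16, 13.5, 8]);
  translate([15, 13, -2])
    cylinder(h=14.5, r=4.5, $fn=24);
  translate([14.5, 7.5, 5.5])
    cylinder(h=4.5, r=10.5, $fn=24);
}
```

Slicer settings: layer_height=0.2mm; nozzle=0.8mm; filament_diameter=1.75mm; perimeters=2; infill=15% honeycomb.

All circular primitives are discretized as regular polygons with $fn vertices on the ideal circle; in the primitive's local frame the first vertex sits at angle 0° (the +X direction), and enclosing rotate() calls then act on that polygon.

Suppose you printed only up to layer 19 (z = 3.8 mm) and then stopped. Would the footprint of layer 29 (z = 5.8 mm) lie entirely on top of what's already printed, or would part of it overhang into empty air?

Compare the two slices. At z = 3.8: the 16×13.5 cube contributes its full rectangle (area 216.00 mm²); the cylinder at (15, 13): section is a regular 24-gon, circumradius r=4.5 (area = (24/2)·4.500²·sin(360°/24) = 62.89 mm²); the cylinder at (14.5, 7.5) is absent (z outside [5.5, 10]); Subtracting the remaining from the first: starting from the 16×13.5 cube (216.00 mm²), the r=4.5 cylinder at (15, 13) partially overlaps it — only the 22.89 mm² overlap (of its 62.89 mm²) is removed, clipping the outline — area = 193.11 mm². At z = 5.8: the cube is present — its section is the full 16×13.5 rectangle (area 216.00 mm²); the r=4.5 cylinder at (15, 13) contributes a regular 24-gon of circumradius 4.5 (area = (24/2)·4.500²·sin(360°/24) = 62.89 mm²); the r=10.5 cylinder at (14.5, 7.5) gives a regular 24-gon of circumradius 10.5 (constant along its height) (area = (24/2)·10.500²·sin(360°/24) = 342.42 mm²); Subtracting the remaining from the first: starting from the 16×13.5 cube (216.00 mm²), the r=4.5 cylinder at (15, 13) partially overlaps it — only the 22.89 mm² overlap (of its 62.89 mm²) is removed, clipping the outline; the r=10.5 cylinder at (14.5, 7.5) partially overlaps it — only the 127.29 mm² overlap (of its 342.42 mm²) is removed, clipping the outline — area = 65.82 mm². Checking containment: the cross-section at z = 5.8 is a subset of the cross-section at z = 3.8.

entirely on top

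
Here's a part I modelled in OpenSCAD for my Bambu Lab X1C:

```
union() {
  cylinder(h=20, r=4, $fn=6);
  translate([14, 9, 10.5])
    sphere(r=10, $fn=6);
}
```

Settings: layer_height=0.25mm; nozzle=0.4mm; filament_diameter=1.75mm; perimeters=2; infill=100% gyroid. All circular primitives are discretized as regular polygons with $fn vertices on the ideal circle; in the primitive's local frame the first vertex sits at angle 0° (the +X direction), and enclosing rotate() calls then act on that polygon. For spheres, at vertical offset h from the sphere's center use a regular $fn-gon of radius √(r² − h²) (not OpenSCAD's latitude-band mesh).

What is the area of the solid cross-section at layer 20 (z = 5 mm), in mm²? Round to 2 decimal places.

At z = 5 mm: the r=4 cylinder gives a regular 6-gon of circumradius 4 (constant along its height) (area = (6/2)·4.000²·sin(360°/6) = 41.57 mm²); the r=10 sphere at (14, 9) slices to a regular 6-gon of circumradius 8.352 (√(r²−h²) with h=5.5 from center) (area = (6/2)·8.352²·sin(360°/6) = 181.22 mm²); Combining (union): the 2 present regions are separate (no shared area or edge), so areas and boundary lengths simply add and each stays a separate island — area = 222.79 mm². Overall, the cross-section has 2 separate islands. Net area = 222.79 mm².

222.79 mm²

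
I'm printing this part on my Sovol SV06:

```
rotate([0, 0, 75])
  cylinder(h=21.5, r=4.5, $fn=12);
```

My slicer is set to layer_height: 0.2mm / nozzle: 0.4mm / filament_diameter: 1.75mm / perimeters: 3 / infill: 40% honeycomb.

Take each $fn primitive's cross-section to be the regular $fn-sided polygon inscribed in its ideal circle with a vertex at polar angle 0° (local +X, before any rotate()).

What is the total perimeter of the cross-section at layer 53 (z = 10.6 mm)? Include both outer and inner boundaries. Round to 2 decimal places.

27.95 mm

At z = 10.6 mm: the r=4.5 cylinder gives a regular 12-gon of circumradius 4.5 (constant along its height) (perimeter = 2·12·4.500·sin(180°/12) = 27.95 mm); (rotated 75° about Z; rotation is an isometry so areas/perimeters/island counts are preserved). Overall, the cross-section is a single solid region. Total boundary length (outer) = 27.95 mm.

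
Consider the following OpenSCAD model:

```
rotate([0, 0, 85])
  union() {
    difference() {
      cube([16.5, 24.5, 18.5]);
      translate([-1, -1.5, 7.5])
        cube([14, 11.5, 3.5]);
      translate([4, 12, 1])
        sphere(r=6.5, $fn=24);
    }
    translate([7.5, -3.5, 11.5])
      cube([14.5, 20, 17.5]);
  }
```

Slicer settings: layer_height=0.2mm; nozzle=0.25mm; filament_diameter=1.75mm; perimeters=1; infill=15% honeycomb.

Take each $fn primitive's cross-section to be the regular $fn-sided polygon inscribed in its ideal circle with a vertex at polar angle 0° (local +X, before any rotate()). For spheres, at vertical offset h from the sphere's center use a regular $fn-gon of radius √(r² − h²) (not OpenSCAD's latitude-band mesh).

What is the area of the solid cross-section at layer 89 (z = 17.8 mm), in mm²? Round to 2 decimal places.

At z = 17.8 mm: the cube (footprint 16.5×24.5) is included at this height (area 404.25 mm²); the cube at (-1, -1.5) does not reach this height (z outside [7.5, 11]); the sphere at (4, 12) is absent (|z−center|=16.800 > r=6.5); After the difference (first − rest): none of the subtracted shapes is present at this height, so the 16.5×24.5 cube is unchanged — area = 404.25 mm²; the cube at (7.5, -3.5) (footprint 14.5×20) is included at this height (area 290.00 mm²); Combining (union): the regions partially overlap — summed areas 694.25 mm² minus the doubly-counted overlap 148.50 mm² gives 545.75 mm² — area = 545.75 mm²; (rotated 85° about Z; rotation is an isometry so areas/perimeters/island counts are preserved). Overall, the cross-section is a single solid region. Net area = 545.75 mm².

545.75 mm²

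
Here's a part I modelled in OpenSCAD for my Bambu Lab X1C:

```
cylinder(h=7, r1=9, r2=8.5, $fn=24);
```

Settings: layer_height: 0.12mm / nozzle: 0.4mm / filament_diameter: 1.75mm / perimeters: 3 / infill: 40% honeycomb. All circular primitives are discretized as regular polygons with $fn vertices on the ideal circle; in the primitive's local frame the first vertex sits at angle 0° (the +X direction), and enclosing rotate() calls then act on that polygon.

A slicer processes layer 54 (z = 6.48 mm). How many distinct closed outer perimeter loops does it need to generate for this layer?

1

At z = 6.48 mm: the cone contributes a regular 24-gon of circumradius 8.537 (interpolated between r1=9 and r2=8.5 at t=0.926). The result has 1 disconnected region.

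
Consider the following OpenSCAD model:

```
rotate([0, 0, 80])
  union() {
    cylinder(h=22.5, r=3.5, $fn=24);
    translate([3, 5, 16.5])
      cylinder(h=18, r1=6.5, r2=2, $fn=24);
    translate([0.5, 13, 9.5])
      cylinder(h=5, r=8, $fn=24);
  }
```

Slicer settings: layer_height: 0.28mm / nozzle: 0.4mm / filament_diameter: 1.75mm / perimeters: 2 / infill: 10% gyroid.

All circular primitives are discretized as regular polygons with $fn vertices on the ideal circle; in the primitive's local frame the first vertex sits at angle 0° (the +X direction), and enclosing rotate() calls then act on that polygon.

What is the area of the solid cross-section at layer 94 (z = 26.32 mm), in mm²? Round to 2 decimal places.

50.82 mm²

At z = 26.32 mm: the cylinder is absent (z outside [0, 22.5]); the cone at (3, 5) (r1=6.5→r2=2) has section circumradius 4.045 here — a regular 24-gon (area = (24/2)·4.045²·sin(360°/24) = 50.82 mm²); the cylinder at (0.5, 13) is absent (z outside [9.5, 14.5]); Combining (union): only the cone at (3, 5) is present, so the union is just that shape — area = 50.82 mm²; (whole slice rotated 80° about Z — lengths, areas and connectivity unchanged). Overall, the cross-section is a single solid region. Net area = 50.82 mm².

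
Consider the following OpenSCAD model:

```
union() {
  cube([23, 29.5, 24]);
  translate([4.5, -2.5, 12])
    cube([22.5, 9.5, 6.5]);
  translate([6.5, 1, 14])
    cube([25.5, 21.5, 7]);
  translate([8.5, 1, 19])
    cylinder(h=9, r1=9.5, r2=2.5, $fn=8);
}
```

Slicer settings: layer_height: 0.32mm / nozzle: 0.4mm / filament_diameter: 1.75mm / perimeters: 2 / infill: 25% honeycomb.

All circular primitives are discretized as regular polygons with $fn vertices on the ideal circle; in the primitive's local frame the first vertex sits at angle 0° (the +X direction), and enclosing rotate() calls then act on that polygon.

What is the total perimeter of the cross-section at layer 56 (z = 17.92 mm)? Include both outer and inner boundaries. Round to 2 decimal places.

128.00 mm

At z = 17.92 mm: the 23×29.5 cube contributes its full rectangle (perimeter 105.00 mm); the 22.5×9.5 cube at (4.5, -2.5) contributes its full rectangle (perimeter 64.00 mm); the cube at (6.5, 1) (footprint 25.5×21.5) is included at this height (perimeter 94.00 mm); the cone at (8.5, 1) does not reach this height (z outside [19, 28]); Merging all regions: the regions partially overlap (shared area 508.25 mm²), so the edge portions inside another operand are dropped and the merged outline is re-measured after clipping — boundary = 128.00 mm. Overall, the cross-section is a single solid region. Total boundary length (outer) = 128.00 mm.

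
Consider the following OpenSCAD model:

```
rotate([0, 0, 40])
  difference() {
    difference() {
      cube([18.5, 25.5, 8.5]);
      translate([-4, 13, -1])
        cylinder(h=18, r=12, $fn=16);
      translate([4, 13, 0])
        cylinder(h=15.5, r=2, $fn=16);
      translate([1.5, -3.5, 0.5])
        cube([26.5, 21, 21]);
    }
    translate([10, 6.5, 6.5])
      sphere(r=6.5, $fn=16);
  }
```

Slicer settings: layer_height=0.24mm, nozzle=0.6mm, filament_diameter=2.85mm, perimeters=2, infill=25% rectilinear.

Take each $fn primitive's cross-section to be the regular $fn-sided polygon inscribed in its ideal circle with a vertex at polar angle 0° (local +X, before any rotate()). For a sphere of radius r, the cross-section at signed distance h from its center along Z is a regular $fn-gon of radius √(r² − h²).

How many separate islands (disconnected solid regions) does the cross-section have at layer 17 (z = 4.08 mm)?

2

At z = 4.08 mm: the cube (footprint 18.5×25.5) is included at this height; the cylinder at (-4, 13): section is a regular 16-gon, circumradius r=12; the r=2 cylinder at (4, 13) gives a regular 16-gon of circumradius 2 (constant along its height); the 26.5×21 cube at (1.5, -3.5) contributes its full rectangle; Taking the first minus the rest: starting from the 18.5×25.5 cube, the r=12 cylinder at (-4, 13) partially overlaps it — only the 127.61 mm² overlap (of its 440.85 mm²) is removed, clipping the outline; the r=2 cylinder at (4, 13) misses the remaining region (no effect); the 26.5×21 cube at (1.5, -3.5) partially overlaps it — only the 222.85 mm² overlap (of its 556.50 mm²) is removed, clipping the outline — 2 connected regions; the r=6.5 sphere at (10, 6.5) contributes a regular 16-gon of circumradius √(6.5²−2.42²) = 6.033; Subtracting the remaining from the first: starting from the result so far, the r=6.5 sphere at (10, 6.5) misses the remaining region (no effect) — 2 connected regions; (rotated 40° about Z; rotation is an isometry so areas/perimeters/island counts are preserved). Overall, the cross-section has 2 separate islands. Island count = 2.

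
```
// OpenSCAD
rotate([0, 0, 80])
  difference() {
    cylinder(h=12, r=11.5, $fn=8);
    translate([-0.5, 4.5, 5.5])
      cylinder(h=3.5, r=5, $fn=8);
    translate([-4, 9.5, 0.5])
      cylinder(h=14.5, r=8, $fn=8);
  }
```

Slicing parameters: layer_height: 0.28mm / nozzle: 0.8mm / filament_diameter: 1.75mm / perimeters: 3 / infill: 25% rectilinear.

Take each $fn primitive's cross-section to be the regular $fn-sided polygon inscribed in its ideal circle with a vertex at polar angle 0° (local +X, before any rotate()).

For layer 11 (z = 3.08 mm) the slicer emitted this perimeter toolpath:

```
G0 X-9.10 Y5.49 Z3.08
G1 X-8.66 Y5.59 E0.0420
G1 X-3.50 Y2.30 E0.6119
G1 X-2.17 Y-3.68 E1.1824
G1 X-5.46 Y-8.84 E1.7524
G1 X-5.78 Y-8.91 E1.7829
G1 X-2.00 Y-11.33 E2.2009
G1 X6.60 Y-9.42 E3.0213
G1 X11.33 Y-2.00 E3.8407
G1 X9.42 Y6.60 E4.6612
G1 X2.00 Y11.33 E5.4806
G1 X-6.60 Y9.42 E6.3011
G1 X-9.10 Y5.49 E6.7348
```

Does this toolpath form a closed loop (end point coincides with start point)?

Start point (G0): (-9.10, 5.49). End point (last G1): the path returns to the start — closed.

yes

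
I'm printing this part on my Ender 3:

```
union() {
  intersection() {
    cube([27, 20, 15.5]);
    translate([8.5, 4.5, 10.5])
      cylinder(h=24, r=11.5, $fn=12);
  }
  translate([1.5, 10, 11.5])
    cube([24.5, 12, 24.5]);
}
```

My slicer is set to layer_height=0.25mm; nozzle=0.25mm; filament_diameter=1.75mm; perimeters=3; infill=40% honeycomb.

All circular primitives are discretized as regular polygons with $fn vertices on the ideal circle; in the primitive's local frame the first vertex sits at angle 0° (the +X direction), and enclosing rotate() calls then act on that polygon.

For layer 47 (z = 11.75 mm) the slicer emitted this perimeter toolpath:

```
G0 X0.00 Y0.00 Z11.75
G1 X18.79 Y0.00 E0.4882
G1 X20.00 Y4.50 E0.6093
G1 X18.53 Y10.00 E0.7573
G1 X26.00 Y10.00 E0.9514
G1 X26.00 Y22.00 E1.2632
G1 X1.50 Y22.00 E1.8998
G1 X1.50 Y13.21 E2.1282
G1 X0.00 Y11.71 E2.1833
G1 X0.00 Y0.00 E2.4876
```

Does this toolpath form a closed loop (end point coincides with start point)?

yes

Start point (G0): (0.00, 0.00). End point (last G1): the path returns to the start — closed.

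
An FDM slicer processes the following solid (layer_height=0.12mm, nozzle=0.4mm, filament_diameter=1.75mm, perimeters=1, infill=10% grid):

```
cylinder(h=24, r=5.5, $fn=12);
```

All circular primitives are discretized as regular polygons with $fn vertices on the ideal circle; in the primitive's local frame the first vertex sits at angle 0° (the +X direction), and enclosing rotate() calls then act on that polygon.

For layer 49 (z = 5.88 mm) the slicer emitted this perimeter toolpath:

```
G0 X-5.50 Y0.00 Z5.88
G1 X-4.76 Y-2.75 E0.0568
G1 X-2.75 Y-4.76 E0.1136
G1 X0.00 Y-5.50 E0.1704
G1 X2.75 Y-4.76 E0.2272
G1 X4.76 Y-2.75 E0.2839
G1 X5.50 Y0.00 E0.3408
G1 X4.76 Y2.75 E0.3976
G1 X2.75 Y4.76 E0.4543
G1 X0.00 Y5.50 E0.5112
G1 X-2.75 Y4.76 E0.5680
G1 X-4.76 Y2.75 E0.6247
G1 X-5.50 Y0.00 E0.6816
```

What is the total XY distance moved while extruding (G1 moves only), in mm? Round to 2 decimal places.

34.15 mm

Sum the Euclidean lengths of each G1 segment: total = 34.15 mm.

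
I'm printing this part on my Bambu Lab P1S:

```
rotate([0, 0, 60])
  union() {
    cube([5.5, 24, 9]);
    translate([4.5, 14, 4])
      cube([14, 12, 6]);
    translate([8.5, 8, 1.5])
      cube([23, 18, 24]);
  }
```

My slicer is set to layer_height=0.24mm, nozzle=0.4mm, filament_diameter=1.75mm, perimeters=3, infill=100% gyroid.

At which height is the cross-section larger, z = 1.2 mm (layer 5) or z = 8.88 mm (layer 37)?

layer 37 (z = 8.88 mm)

Layer 5 (z = 1.2): the cube is present — its section is the full 5.5×24 rectangle (area 132.00 mm²); the cube at (4.5, 14) is not intersected at this z (z outside [4, 10]); the cube at (8.5, 8) does not reach this height (z outside [1.5, 25.5]); Merging all regions: only the 5.5×24 cube is present, so the union is just that shape — area = 132.00 mm²; (whole slice rotated 60° about Z — lengths, areas and connectivity unchanged). So its area = 132.00 mm². Layer 37 (z = 8.88): the cube (footprint 5.5×24) is included at this height (area 132.00 mm²); the 14×12 cube at (4.5, 14) contributes its full rectangle (area 168.00 mm²); the cube at (8.5, 8) is present — its section is the full 23×18 rectangle (area 414.00 mm²); Taking the union: the regions partially overlap — summed areas 714.00 mm² minus the doubly-counted overlap 130.00 mm² gives 584.00 mm² — area = 584.00 mm²; (whole slice rotated 60° about Z — lengths, areas and connectivity unchanged). So its area = 584.00 mm². Layer 37 is larger (584.00 vs 132.00 mm²).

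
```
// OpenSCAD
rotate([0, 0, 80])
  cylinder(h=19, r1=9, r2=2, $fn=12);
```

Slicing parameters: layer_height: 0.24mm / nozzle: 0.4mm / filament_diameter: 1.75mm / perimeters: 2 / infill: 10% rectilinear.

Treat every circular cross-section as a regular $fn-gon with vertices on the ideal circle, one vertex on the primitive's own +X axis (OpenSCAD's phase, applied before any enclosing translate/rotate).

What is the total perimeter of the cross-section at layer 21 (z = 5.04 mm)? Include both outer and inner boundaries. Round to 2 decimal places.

At z = 5.04 mm: the cone: at t=0.265 of its height the radius interpolates to r₁+(r₂−r₁)t = 7.143, giving a regular 12-gon of that circumradius (perimeter = 2·12·7.143·sin(180°/12) = 44.37 mm); (rotated 80° about Z; rotation is an isometry so areas/perimeters/island counts are preserved). Overall, the cross-section is a single solid region. Total boundary length (outer) = 44.37 mm.

44.37 mm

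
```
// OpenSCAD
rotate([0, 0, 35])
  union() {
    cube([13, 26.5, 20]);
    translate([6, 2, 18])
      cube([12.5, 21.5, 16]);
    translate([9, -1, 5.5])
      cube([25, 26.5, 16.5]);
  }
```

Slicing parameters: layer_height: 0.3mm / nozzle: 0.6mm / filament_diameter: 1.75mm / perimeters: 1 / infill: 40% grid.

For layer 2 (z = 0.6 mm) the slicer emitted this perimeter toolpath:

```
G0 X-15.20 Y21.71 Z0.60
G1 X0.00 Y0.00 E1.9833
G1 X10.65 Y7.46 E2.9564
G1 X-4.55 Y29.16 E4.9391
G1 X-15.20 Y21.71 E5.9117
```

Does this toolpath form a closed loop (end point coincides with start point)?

yes

Start point (G0): (-15.20, 21.71). End point (last G1): the path returns to the start — closed.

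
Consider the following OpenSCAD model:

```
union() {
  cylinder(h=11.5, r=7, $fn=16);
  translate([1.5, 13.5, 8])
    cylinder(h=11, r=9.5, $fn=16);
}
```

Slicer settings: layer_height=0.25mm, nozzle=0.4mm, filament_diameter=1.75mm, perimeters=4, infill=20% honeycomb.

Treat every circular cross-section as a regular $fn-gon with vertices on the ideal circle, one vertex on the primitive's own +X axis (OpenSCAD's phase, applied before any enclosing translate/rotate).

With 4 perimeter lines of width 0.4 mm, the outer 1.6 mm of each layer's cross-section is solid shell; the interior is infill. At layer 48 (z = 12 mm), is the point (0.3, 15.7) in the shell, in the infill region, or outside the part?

At z = 12 mm: the cylinder does not reach this height (z outside [0, 11.5]); the cylinder at (1.5, 13.5): section is a regular 16-gon, circumradius r=9.5; Merging all regions: only the r=9.5 cylinder at (1.5, 13.5) is present, so the union is just that shape — 1 connected region. Overall, the cross-section is a single solid region. The nearest boundary edge runs (-2.14, 22.28)→(-5.22, 20.22); distance from the point to it = 6.82 mm. The point is inside the cross-section and 6.82 mm from the nearest boundary — more than the 1.6 mm shell width (4 × 0.4), so it's in the infill interior.

infill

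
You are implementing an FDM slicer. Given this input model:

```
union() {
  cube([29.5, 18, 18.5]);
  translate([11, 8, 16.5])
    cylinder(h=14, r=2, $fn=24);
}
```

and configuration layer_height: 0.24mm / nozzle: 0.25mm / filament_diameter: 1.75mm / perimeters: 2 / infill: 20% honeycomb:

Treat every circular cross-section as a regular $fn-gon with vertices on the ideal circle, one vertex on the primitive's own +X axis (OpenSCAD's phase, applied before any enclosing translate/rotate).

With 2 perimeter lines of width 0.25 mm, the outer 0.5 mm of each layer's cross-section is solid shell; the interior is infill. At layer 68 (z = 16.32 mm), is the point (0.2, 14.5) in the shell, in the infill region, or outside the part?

At z = 16.32 mm: the cube is present — its section is the full 29.5×18 rectangle; the cylinder at (11, 8) is not intersected at this z (z outside [16.5, 30.5]); Merging all regions: only the 29.5×18 cube is present, so the union is just that shape — 1 connected region. Overall, the cross-section is a single solid region. The nearest boundary edge runs (0.00, 18.00)→(0.00, 0.00); distance from the point to it = 0.20 mm. The point is inside the cross-section, 0.20 mm from the nearest boundary — within the 0.5 mm shell band (2 × 0.25).

shell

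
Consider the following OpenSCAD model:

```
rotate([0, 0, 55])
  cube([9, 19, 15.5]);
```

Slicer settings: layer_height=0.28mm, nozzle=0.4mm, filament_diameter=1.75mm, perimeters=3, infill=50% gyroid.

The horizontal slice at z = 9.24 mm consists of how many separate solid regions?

At z = 9.24 mm: the cube (footprint 9×19) is included at this height; (rotated 55° about Z; rotation is an isometry so areas/perimeters/island counts are preserved). The result has 1 disconnected region.

1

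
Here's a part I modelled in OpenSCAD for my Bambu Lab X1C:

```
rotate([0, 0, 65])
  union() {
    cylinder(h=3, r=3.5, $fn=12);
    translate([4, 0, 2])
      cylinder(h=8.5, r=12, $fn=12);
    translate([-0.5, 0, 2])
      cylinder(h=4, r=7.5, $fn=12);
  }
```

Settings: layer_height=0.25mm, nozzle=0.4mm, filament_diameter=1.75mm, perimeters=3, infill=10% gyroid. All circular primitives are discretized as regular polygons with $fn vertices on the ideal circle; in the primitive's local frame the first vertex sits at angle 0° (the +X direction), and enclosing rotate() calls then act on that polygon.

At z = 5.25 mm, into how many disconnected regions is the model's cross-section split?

At z = 5.25 mm: the cylinder is not intersected at this z (z outside [0, 3]); the r=12 cylinder at (4, 0) contributes a regular 12-gon of circumradius 12; the r=7.5 cylinder at (-0.5, 0) gives a regular 12-gon of circumradius 7.5 (constant along its height); Combining (union): the r=7.5 cylinder at (-0.5, 0) lies entirely inside the r=12 cylinder at (4, 0), so the union is just the r=12 cylinder at (4, 0) — 1 connected region; (whole slice rotated 65° about Z — lengths, areas and connectivity unchanged). The result has 1 disconnected region.

1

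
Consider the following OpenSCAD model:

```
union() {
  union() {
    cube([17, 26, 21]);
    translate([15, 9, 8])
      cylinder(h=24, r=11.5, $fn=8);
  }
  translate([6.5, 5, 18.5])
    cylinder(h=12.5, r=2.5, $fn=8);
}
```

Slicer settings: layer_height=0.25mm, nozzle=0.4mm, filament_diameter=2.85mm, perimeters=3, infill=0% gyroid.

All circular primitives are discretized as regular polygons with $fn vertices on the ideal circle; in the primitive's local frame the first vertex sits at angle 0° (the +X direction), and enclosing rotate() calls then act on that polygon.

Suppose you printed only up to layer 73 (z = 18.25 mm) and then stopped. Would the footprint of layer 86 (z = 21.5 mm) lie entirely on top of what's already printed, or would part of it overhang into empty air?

Compare the two slices. At z = 18.25: the 17×26 cube contributes its full rectangle (area 442.00 mm²); the cylinder at (15, 9): section is a regular 8-gon, circumradius r=11.5 (area = (8/2)·11.500²·sin(360°/8) = 374.06 mm²); Merging all regions: the regions partially overlap — summed areas 816.06 mm² minus the doubly-counted overlap 219.66 mm² gives 596.40 mm² — area = 596.40 mm²; the cylinder at (6.5, 5) does not reach this height (z outside [18.5, 31]); Merging all regions: only the result so far is present, so the union is just that shape — area = 596.40 mm². At z = 21.5: the cube does not reach this height (z outside [0, 21]); the r=11.5 cylinder at (15, 9) contributes a regular 8-gon of circumradius 11.5 (area = (8/2)·11.500²·sin(360°/8) = 374.06 mm²); Combining (union): only the r=11.5 cylinder at (15, 9) is present, so the union is just that shape — area = 374.06 mm²; the cylinder at (6.5, 5): section is a regular 8-gon, circumradius r=2.5 (area = (8/2)·2.500²·sin(360°/8) = 17.68 mm²); Combining (union): the regions partially overlap — summed areas 391.74 mm² minus the doubly-counted overlap 14.49 mm² gives 377.25 mm² — area = 377.25 mm². Checking containment: the cross-section at z = 21.5 is a subset of the cross-section at z = 18.25.

entirely on top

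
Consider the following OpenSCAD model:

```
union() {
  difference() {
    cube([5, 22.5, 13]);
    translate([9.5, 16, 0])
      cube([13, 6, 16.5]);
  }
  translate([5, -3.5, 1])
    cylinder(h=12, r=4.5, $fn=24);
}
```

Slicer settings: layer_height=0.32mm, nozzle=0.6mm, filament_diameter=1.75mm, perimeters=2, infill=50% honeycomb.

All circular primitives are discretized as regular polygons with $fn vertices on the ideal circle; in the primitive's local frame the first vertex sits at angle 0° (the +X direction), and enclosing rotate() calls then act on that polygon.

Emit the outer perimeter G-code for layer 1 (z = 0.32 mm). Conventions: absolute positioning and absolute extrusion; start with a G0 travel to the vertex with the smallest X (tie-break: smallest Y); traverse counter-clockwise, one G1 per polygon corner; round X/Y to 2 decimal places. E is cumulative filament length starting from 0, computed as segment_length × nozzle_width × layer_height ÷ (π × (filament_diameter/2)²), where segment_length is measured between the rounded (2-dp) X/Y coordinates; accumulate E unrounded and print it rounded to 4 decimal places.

G0 X0.00 Y0.00 Z0.32
G1 X5.00 Y0.00 E0.3991
G1 X5.00 Y22.50 E2.1952
G1 X0.00 Y22.50 E2.5943
G1 X0.00 Y0.00 E4.3903

At z = 0.32 mm: the 5×22.5 cube contributes its full rectangle; the 13×6 cube at (9.5, 16) contributes its full rectangle; Taking the first minus the rest: starting from the 5×22.5 cube, the 13×6 cube at (9.5, 16) misses the remaining region (no effect) — 1 connected region; the cylinder at (5, -3.5) does not reach this height (z outside [1, 13]); Merging all regions: only the result so far is present, so the union is just that shape — 1 connected region. The outline is a single polygon with 4 vertices. Extrusion per mm of travel: 0.6 × 0.32 / (π × 0.875²) = 0.079824. Accumulating E over each segment gives final E = 4.3903.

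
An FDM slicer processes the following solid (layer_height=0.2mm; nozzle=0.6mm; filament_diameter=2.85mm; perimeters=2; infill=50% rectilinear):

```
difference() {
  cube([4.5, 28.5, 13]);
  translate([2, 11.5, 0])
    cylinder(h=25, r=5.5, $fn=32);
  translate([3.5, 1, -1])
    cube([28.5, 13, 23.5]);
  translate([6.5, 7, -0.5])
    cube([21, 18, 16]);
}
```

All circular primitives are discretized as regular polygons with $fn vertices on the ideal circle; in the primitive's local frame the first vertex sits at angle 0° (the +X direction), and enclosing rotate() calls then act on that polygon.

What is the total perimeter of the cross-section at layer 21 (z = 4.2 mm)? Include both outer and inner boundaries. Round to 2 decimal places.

54.86 mm

At z = 4.2 mm: the cube is present — its section is the full 4.5×28.5 rectangle (perimeter 66.00 mm); the r=5.5 cylinder at (2, 11.5) contributes a regular 32-gon of circumradius 5.5 (perimeter = 2·32·5.500·sin(180°/32) = 34.50 mm); the 28.5×13 cube at (3.5, 1) contributes its full rectangle (perimeter 83.00 mm); the cube at (6.5, 7) (footprint 21×18) is included at this height (perimeter 78.00 mm); Subtracting the remaining from the first: starting from the 4.5×28.5 cube, the r=5.5 cylinder at (2, 11.5) partially overlaps it — only the 47.86 mm² overlap (of its 94.42 mm²) is removed, clipping the outline; the 28.5×13 cube at (3.5, 1) partially overlaps it — only the 5.40 mm² overlap (of its 370.50 mm²) is removed, clipping the outline; the 21×18 cube at (6.5, 7) misses the remaining region (no effect) — boundary = 54.86 mm. Overall, the cross-section has 2 separate islands. Total boundary length (outer) = 54.86 mm.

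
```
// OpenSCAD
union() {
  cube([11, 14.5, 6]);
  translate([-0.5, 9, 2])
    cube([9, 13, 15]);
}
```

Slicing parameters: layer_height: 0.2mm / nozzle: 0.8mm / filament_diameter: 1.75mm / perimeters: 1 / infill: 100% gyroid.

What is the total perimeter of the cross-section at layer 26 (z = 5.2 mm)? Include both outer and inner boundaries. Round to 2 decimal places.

At z = 5.2 mm: the cube (footprint 11×14.5) is included at this height (perimeter 51.00 mm); the cube at (-0.5, 9) is present — its section is the full 9×13 rectangle (perimeter 44.00 mm); Taking the union: the regions partially overlap (shared area 46.75 mm²), so the edge portions inside another operand are dropped and the merged outline is re-measured after clipping — boundary = 67.00 mm. Overall, the cross-section is a single solid region. Total boundary length (outer) = 67.00 mm.

67.00 mm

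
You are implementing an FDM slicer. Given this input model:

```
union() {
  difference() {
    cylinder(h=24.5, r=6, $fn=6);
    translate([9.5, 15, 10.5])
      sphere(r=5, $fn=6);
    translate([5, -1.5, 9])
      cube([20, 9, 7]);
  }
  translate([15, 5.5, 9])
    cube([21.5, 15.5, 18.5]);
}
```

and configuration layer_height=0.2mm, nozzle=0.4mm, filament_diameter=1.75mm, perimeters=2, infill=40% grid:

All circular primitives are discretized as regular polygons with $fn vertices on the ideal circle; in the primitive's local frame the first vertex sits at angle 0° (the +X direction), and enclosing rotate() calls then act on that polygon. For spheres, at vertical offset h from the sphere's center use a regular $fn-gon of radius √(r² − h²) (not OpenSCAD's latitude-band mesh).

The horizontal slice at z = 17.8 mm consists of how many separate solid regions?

At z = 17.8 mm: the cylinder: section is a regular 6-gon, circumradius r=6; the sphere at (9.5, 15) does not reach this height (|z−center|=7.300 > r=5); the cube at (5, -1.5) is absent (z outside [9, 16]); After the difference (first − rest): none of the subtracted shapes is present at this height, so the r=6 cylinder is unchanged — 1 connected region; the 21.5×15.5 cube at (15, 5.5) contributes its full rectangle; Taking the union: the 2 present regions are separate (no shared area or edge), so areas and boundary lengths simply add and each stays a separate island — 2 connected regions. The result has 2 disconnected regions.

2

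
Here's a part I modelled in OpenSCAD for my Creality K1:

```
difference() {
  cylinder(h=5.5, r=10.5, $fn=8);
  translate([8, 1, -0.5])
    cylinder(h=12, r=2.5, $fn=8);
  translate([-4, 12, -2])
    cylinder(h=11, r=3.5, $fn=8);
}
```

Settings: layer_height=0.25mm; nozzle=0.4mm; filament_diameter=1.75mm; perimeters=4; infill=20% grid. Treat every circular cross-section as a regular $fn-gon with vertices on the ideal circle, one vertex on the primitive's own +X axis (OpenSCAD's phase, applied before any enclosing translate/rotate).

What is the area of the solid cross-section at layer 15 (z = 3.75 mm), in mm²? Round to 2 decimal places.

294.09 mm²

At z = 3.75 mm: the cylinder: section is a regular 8-gon, circumradius r=10.5 (area = (8/2)·10.500²·sin(360°/8) = 311.83 mm²); the cylinder at (8, 1): section is a regular 8-gon, circumradius r=2.5 (area = (8/2)·2.500²·sin(360°/8) = 17.68 mm²); the cylinder at (-4, 12): section is a regular 8-gon, circumradius r=3.5 (area = (8/2)·3.500²·sin(360°/8) = 34.65 mm²); Taking the first minus the rest: starting from the r=10.5 cylinder (311.83 mm²), the r=2.5 cylinder at (8, 1) partially overlaps it — only the 16.80 mm² overlap (of its 17.68 mm²) is removed, clipping the outline; the r=3.5 cylinder at (-4, 12) partially overlaps it — only the 0.95 mm² overlap (of its 34.65 mm²) is removed, clipping the outline — area = 294.09 mm². Overall, the cross-section is a single solid region. Net area = 294.09 mm².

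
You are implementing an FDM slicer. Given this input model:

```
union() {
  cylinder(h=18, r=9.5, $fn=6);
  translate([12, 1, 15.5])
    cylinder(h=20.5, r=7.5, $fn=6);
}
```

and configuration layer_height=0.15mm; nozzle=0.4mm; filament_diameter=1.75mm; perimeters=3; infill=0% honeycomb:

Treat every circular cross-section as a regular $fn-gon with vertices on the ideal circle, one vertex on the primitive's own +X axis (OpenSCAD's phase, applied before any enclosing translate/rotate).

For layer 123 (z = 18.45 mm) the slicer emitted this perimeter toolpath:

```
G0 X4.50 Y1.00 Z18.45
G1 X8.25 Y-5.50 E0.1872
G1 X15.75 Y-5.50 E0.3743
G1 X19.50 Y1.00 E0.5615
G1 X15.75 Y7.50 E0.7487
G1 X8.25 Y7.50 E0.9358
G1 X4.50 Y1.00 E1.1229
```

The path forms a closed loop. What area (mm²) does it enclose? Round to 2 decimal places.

146.25 mm²

Apply the shoelace formula to the sequence of (X, Y) vertices; enclosed area = 146.25 mm².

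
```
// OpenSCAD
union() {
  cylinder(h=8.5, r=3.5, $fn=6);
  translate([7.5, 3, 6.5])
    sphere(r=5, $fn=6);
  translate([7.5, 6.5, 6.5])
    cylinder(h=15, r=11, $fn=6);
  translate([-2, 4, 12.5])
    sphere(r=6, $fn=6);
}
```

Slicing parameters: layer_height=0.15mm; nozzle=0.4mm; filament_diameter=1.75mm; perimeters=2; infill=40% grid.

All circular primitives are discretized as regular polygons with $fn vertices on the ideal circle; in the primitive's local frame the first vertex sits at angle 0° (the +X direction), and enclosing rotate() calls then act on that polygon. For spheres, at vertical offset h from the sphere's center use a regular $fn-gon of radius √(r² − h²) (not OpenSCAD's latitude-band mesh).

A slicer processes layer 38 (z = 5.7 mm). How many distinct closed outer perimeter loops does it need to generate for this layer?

2

At z = 5.7 mm: the cylinder: section is a regular 6-gon, circumradius r=3.5; the r=5 sphere at (7.5, 3) contributes a regular 6-gon of circumradius √(5²−0.8²) = 4.936; the cylinder at (7.5, 6.5) does not reach this height (z outside [6.5, 21.5]); the sphere at (-2, 4) does not reach this height (|z−center|=6.800 > r=6); Combining (union): the 2 present regions are separate (no shared area or edge), so areas and boundary lengths simply add and each stays a separate island — 2 connected regions. The result has 2 disconnected regions.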